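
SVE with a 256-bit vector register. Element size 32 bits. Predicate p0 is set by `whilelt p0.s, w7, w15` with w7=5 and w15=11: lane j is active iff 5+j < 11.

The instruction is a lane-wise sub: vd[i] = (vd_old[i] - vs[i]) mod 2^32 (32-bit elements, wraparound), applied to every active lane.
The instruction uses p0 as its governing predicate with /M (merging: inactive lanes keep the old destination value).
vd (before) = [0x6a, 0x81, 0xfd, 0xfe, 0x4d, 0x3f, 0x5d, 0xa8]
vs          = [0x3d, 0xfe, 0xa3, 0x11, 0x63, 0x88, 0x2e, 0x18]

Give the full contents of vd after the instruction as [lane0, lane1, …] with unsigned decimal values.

register lanes = 256/32 = 8
whilelt: lane j active iff 5+j < 11 → j < 6 → 6 active
vd[0] sub(0x6a,0x3d) -> 0x2d
vd[1] sub(0x81,0xfe) -> 0xffffff83
vd[2] sub(0xfd,0xa3) -> 0x5a
vd[3] sub(0xfe,0x11) -> 0xed
vd[4] sub(0x4d,0x63) -> 0xffffffea
vd[5] sub(0x3f,0x88) -> 0xffffffb7
vd[6] tail/keep -> 0x5d
vd[7] tail/keep -> 0xa8

vd = [45, 4294967171, 90, 237, 4294967274, 4294967223, 93, 168]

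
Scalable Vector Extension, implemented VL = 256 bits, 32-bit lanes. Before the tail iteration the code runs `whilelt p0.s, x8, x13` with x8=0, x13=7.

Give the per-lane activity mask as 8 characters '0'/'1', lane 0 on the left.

lane count: 256 div 32 = 8
whilelt: lane j active iff 0+j < 7 → j < 7 → 7 active
bits (lane 0 leftmost): 11111110

predicate = 11111110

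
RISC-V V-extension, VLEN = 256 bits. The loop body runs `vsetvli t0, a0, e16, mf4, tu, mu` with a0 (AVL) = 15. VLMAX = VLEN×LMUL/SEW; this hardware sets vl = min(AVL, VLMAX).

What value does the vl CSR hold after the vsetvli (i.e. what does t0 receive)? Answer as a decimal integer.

VLMAX = VLEN×LMUL/SEW = 256×1/4/16 = 4
vl ← min(15, 4) = 4

vl = 4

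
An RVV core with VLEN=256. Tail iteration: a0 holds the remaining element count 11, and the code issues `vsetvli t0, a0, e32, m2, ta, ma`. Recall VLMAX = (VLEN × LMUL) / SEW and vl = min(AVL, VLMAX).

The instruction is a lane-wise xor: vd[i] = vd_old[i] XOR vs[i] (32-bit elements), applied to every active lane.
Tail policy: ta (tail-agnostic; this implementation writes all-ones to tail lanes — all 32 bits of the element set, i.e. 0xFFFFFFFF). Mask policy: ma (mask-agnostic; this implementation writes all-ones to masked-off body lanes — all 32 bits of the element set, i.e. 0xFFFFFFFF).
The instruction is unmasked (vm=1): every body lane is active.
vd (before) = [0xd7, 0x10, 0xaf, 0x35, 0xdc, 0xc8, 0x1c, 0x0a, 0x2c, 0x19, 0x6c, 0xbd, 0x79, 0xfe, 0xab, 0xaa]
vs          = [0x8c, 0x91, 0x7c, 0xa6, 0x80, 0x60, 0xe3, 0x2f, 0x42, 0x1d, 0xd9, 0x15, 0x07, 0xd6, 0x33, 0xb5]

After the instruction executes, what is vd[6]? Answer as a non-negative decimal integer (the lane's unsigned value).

VLMAX = (256 × 2) / 32 = 16 lanes
vl ← min(11, 16) = 11
[0] xor(0xd7,0x8c) = 0x5b
[1] xor(0x10,0x91) = 0x81
[2] xor(0xaf,0x7c) = 0xd3
[3] xor(0x35,0xa6) = 0x93
[4] xor(0xdc,0x80) = 0x5c
[5] xor(0xc8,0x60) = 0xa8
[6] xor(0x1c,0xe3) = 0xff
[7] xor(0x0a,0x2f) = 0x25
[8] xor(0x2c,0x42) = 0x6e
[9] xor(0x19,0x1d) = 0x04
[10] xor(0x6c,0xd9) = 0xb5
[11] tail/ones = 0xffffffff
[12] tail/ones = 0xffffffff
[13] tail/ones = 0xffffffff
[14] tail/ones = 0xffffffff
[15] tail/ones = 0xffffffff

vd[6] = 255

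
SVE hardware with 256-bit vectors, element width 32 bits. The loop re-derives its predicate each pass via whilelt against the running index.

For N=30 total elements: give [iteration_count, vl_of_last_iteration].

[iterations, last_vl] = [4, 6]

256-bit reg / 32-bit elem → 8 lanes
iterations = ceil(30/8) = 4; final-pass vl = 6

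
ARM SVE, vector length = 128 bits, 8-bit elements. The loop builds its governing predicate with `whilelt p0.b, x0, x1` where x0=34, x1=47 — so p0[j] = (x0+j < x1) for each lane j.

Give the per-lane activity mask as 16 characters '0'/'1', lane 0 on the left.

predicate = 1111111111111000

lane count: 128 div 8 = 16
whilelt: lane j active iff 34+j < 47 → j < 13 → 13 active
bits (lane 0 leftmost): 1111111111111000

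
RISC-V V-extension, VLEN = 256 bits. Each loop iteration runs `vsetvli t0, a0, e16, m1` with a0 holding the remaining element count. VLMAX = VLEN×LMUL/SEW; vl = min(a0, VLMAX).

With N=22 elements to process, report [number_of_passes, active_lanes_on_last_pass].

[iterations, last_vl] = [2, 6]

VLMAX = (256 × 1) / 16 = 16 lanes
iterations = ceil(22/16) = 2; final-pass vl = 6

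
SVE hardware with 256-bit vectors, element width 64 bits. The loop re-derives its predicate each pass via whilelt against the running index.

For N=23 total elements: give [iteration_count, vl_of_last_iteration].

lane count: 256 div 64 = 4
N=23: ⌈23/4⌉ = 6 iters; last vl = 23 − 5×4 = 3

[iterations, last_vl] = [6, 3]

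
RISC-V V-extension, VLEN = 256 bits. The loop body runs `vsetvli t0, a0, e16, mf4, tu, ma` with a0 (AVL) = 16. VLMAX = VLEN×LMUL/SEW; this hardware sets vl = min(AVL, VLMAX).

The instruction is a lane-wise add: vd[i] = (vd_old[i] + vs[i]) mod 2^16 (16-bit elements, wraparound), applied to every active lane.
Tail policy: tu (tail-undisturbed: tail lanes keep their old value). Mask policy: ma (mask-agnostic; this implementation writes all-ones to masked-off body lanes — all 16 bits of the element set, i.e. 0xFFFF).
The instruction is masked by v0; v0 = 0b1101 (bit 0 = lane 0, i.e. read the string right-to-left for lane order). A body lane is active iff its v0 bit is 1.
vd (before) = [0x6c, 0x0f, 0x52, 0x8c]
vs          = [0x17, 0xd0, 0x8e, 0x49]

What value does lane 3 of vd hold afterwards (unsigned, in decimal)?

vd[3] = 213

VLMAX = VLEN×LMUL/SEW = 256×1/4/16 = 4
AVL=16 > VLMAX=4, so vl = 4
  i=0: add(0x6c,0x17) → 131
  i=1: mask-off/ones → 65535
  i=2: add(0x52,0x8e) → 224
  i=3: add(0x8c,0x49) → 213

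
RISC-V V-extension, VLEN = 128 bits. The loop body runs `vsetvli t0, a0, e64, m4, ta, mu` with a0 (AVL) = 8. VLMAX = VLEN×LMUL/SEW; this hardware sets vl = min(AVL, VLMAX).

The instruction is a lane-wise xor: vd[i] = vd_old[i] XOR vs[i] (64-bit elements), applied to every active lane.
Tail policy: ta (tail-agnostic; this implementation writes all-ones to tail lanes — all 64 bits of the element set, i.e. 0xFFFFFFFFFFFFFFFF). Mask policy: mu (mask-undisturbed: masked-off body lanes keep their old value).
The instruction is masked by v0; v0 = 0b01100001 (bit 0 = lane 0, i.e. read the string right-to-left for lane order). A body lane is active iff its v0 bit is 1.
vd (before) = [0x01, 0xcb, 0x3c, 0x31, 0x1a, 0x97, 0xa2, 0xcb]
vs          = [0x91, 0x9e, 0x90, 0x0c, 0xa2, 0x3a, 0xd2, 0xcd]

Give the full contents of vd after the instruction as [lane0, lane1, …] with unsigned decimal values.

vd = [144, 203, 60, 49, 26, 173, 112, 203]

lanes per group: 128·4/64 = 8
vl = min(AVL, VLMAX) = min(8, 8) = 8
  i=0: xor(0x01,0x91) → 144
  i=1: mask-off/keep → 203
  i=2: mask-off/keep → 60
  i=3: mask-off/keep → 49
  i=4: mask-off/keep → 26
  i=5: xor(0x97,0x3a) → 173
  i=6: xor(0xa2,0xd2) → 112
  i=7: mask-off/keep → 203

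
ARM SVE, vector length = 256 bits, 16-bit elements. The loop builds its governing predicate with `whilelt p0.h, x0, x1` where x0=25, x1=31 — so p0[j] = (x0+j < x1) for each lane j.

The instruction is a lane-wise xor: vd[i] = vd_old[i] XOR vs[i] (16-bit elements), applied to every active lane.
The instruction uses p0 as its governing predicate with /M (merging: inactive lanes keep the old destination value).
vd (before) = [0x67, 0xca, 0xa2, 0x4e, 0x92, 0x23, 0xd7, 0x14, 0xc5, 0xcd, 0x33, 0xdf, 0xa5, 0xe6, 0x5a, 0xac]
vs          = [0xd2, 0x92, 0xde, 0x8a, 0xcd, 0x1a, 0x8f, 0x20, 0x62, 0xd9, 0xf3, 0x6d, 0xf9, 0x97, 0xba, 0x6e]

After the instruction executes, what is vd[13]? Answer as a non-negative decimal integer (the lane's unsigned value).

vd[13] = 230

register lanes = 256/16 = 16
whilelt: lane j active iff 25+j < 31 → j < 6 → 6 active
  i=0: xor(0x67,0xd2) → 181
  i=1: xor(0xca,0x92) → 88
  i=2: xor(0xa2,0xde) → 124
  i=3: xor(0x4e,0x8a) → 196
  i=4: xor(0x92,0xcd) → 95
  i=5: xor(0x23,0x1a) → 57
  i=6: tail/keep → 215
  i=7: tail/keep → 20
  i=8: tail/keep → 197
  i=9: tail/keep → 205
  i=10: tail/keep → 51
  i=11: tail/keep → 223
  i=12: tail/keep → 165
  i=13: tail/keep → 230
  i=14: tail/keep → 90
  i=15: tail/keep → 172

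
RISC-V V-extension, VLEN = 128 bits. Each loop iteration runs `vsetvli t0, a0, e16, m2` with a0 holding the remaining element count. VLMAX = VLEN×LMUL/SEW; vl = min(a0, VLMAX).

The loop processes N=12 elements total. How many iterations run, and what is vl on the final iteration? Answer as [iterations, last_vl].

[iterations, last_vl] = [1, 12]

VLMAX = VLEN×LMUL/SEW = 128×2/16 = 16
N=12: ⌈12/16⌉ = 1 iters; last vl = 12 − 0×16 = 12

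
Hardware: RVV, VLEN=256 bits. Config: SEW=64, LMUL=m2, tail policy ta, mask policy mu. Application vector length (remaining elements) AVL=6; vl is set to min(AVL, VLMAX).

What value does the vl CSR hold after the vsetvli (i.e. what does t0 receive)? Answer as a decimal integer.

vl = 6

VLMAX = VLEN×LMUL/SEW = 256×2/64 = 8
vl ← min(6, 8) = 6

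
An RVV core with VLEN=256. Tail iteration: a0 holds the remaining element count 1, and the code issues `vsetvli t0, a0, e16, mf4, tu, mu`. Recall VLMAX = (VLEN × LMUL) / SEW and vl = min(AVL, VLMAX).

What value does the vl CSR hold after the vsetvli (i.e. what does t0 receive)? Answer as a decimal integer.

VLMAX = VLEN×LMUL/SEW = 256×1/4/16 = 4
AVL=1 ≤ VLMAX=4, so vl = 1

vl = 1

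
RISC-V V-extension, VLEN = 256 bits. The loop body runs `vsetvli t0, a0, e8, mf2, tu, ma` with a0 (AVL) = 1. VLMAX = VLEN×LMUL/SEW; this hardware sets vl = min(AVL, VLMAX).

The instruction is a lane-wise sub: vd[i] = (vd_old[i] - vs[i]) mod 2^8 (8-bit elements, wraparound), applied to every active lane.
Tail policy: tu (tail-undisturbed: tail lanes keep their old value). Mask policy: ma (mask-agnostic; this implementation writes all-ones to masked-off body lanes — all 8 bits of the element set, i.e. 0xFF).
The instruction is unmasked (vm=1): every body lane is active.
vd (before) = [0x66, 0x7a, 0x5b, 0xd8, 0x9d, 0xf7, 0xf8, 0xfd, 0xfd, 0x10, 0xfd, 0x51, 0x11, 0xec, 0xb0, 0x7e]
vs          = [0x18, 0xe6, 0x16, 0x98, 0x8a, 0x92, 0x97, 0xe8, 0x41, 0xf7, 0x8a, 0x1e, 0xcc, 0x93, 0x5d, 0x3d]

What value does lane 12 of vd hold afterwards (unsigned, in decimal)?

vd[12] = 17

lanes per group: 256·1/2/8 = 16
vl = min(AVL, VLMAX) = min(1, 16) = 1
lane  0: sub(0x66,0x18) ⇒ 0x4e
lane  1: tail/keep ⇒ 0x7a
lane  2: tail/keep ⇒ 0x5b
lane  3: tail/keep ⇒ 0xd8
lane  4: tail/keep ⇒ 0x9d
lane  5: tail/keep ⇒ 0xf7
lane  6: tail/keep ⇒ 0xf8
lane  7: tail/keep ⇒ 0xfd
lane  8: tail/keep ⇒ 0xfd
lane  9: tail/keep ⇒ 0x10
lane 10: tail/keep ⇒ 0xfd
lane 11: tail/keep ⇒ 0x51
lane 12: tail/keep ⇒ 0x11
lane 13: tail/keep ⇒ 0xec
lane 14: tail/keep ⇒ 0xb0
lane 15: tail/keep ⇒ 0x7e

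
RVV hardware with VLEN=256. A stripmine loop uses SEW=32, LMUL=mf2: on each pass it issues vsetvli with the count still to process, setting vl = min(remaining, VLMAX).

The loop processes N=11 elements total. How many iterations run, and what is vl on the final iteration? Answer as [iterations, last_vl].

lanes per group: 256·1/2/32 = 4
N=11: ⌈11/4⌉ = 3 iters; last vl = 11 − 2×4 = 3

[iterations, last_vl] = [3, 3]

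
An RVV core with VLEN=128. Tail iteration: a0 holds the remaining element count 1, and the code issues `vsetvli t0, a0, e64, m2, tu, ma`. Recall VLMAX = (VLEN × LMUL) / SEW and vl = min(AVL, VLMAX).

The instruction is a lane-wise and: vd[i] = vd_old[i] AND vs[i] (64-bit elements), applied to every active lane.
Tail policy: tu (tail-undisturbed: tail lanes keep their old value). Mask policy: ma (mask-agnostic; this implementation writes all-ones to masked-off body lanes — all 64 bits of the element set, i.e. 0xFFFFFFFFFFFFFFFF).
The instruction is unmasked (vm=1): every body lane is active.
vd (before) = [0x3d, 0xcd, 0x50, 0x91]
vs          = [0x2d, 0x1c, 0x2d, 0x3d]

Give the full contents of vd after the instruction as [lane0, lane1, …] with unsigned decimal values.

vd = [45, 205, 80, 145]

VLMAX = (128 × 2) / 64 = 4 lanes
AVL=1 ≤ VLMAX=4, so vl = 1
lane  0: and(0x3d,0x2d) ⇒ 0x2d
lane  1: tail/keep ⇒ 0xcd
lane  2: tail/keep ⇒ 0x50
lane  3: tail/keep ⇒ 0x91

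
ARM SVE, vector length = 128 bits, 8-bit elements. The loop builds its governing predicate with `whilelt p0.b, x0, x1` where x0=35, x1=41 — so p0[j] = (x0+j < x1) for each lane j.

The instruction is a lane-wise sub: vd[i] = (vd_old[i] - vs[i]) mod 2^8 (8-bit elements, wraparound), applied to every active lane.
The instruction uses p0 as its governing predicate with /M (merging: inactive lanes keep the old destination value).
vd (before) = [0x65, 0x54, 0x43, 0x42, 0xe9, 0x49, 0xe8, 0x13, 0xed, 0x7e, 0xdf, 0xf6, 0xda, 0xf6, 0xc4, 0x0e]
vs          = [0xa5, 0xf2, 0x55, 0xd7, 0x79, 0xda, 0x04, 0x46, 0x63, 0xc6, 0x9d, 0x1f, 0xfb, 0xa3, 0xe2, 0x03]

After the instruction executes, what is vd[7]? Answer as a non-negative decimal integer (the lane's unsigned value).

vd[7] = 19

register lanes = 128/8 = 16
active while 35+j < 41, i.e. j ∈ [0,6) capped at 16 ⇒ 6
[0] sub(0x65,0xa5) = 0xc0
[1] sub(0x54,0xf2) = 0x62
[2] sub(0x43,0x55) = 0xee
[3] sub(0x42,0xd7) = 0x6b
[4] sub(0xe9,0x79) = 0x70
[5] sub(0x49,0xda) = 0x6f
[6] tail/keep = 0xe8
[7] tail/keep = 0x13
[8] tail/keep = 0xed
[9] tail/keep = 0x7e
[10] tail/keep = 0xdf
[11] tail/keep = 0xf6
[12] tail/keep = 0xda
[13] tail/keep = 0xf6
[14] tail/keep = 0xc4
[15] tail/keep = 0x0e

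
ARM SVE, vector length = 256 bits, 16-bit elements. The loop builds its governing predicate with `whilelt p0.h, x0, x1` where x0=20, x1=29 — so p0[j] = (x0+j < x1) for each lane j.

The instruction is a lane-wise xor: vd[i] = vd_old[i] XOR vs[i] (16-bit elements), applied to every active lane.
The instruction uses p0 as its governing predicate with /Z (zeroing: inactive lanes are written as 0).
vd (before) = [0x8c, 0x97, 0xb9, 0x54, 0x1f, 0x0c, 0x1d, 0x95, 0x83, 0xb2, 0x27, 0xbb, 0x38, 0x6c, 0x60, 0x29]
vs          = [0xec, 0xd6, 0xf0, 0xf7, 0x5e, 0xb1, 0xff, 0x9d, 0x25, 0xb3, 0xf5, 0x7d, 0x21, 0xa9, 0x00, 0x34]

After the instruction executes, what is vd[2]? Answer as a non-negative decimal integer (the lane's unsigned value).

lane count: 256 div 16 = 16
whilelt: lane j active iff 20+j < 29 → j < 9 → 9 active
  i=0: xor(0x8c,0xec) → 96
  i=1: xor(0x97,0xd6) → 65
  i=2: xor(0xb9,0xf0) → 73
  i=3: xor(0x54,0xf7) → 163
  i=4: xor(0x1f,0x5e) → 65
  i=5: xor(0x0c,0xb1) → 189
  i=6: xor(0x1d,0xff) → 226
  i=7: xor(0x95,0x9d) → 8
  i=8: xor(0x83,0x25) → 166
  i=9: tail/zero → 0
  i=10: tail/zero → 0
  i=11: tail/zero → 0
  i=12: tail/zero → 0
  i=13: tail/zero → 0
  i=14: tail/zero → 0
  i=15: tail/zero → 0

vd[2] = 73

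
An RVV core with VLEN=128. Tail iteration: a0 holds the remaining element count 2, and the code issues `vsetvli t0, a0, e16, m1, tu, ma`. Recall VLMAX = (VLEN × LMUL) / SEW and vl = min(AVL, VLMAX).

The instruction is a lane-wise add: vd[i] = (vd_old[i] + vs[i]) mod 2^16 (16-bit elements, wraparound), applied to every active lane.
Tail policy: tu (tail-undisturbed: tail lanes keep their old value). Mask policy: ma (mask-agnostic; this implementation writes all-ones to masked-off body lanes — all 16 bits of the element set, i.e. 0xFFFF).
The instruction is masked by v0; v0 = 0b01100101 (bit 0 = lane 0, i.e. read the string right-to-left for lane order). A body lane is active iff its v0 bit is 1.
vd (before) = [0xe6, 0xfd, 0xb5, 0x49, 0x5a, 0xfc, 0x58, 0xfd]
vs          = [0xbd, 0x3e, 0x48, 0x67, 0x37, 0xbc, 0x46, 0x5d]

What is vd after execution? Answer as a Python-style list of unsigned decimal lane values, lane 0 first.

lanes per group: 128·1/16 = 8
vl ← min(2, 8) = 2
  i=0: add(0xe6,0xbd) → 419
  i=1: mask-off/ones → 65535
  i=2: tail/keep → 181
  i=3: tail/keep → 73
  i=4: tail/keep → 90
  i=5: tail/keep → 252
  i=6: tail/keep → 88
  i=7: tail/keep → 253

vd = [419, 65535, 181, 73, 90, 252, 88, 253]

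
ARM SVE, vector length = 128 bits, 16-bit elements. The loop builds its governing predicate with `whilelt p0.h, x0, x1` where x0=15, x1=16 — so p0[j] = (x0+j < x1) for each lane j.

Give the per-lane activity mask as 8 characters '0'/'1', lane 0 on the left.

predicate = 10000000

lane count: 128 div 16 = 8
whilelt: lane j active iff 15+j < 16 → j < 1 → 1 active
bits (lane 0 leftmost): 10000000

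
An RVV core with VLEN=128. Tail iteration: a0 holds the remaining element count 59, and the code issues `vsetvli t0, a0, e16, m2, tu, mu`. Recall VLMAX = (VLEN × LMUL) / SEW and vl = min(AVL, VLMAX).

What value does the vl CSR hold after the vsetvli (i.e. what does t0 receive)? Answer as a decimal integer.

vl = 16

VLMAX = VLEN×LMUL/SEW = 128×2/16 = 16
vl = min(AVL, VLMAX) = min(59, 16) = 16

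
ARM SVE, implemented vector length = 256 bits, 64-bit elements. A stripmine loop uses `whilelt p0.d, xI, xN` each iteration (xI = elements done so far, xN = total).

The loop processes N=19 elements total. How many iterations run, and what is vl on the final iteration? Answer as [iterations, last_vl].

register lanes = 256/64 = 4
iterations = ceil(19/4) = 5; final-pass vl = 3

[iterations, last_vl] = [5, 3]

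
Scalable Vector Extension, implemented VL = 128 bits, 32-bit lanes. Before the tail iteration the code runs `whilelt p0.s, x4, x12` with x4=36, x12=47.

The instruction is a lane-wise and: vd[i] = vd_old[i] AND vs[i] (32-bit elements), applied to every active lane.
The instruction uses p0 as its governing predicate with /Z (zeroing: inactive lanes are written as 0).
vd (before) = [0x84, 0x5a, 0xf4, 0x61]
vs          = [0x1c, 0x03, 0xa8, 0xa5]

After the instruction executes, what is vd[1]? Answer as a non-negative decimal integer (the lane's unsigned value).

128-bit reg / 32-bit elem → 4 lanes
active while 36+j < 47, i.e. j ∈ [0,11) capped at 4 ⇒ 4
lane  0: and(0x84,0x1c) ⇒ 0x04
lane  1: and(0x5a,0x03) ⇒ 0x02
lane  2: and(0xf4,0xa8) ⇒ 0xa0
lane  3: and(0x61,0xa5) ⇒ 0x21

vd[1] = 2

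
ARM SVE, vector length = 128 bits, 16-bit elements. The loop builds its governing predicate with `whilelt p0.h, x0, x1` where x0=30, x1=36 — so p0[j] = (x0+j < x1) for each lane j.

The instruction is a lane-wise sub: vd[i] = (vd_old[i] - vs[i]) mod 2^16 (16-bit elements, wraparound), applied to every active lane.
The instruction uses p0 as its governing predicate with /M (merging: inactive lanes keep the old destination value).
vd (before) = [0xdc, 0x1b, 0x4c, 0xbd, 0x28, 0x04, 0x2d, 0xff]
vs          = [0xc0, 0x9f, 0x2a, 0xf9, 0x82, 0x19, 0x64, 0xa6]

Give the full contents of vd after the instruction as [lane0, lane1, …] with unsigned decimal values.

128-bit reg / 16-bit elem → 8 lanes
active while 30+j < 36, i.e. j ∈ [0,6) capped at 8 ⇒ 6
lane  0: sub(0xdc,0xc0) ⇒ 0x1c
lane  1: sub(0x1b,0x9f) ⇒ 0xff7c
lane  2: sub(0x4c,0x2a) ⇒ 0x22
lane  3: sub(0xbd,0xf9) ⇒ 0xffc4
lane  4: sub(0x28,0x82) ⇒ 0xffa6
lane  5: sub(0x04,0x19) ⇒ 0xffeb
lane  6: tail/keep ⇒ 0x2d
lane  7: tail/keep ⇒ 0xff

vd = [28, 65404, 34, 65476, 65446, 65515, 45, 255]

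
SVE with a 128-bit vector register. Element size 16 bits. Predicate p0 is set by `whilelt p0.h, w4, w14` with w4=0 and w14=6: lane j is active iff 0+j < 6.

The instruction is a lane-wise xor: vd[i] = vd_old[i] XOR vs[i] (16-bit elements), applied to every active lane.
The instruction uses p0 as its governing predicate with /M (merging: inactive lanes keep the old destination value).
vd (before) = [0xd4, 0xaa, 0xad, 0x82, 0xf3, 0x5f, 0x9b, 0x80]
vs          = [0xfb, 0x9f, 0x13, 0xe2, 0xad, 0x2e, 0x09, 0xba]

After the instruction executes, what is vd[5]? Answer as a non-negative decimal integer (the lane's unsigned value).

vd[5] = 113

register lanes = 128/16 = 8
whilelt: lane j active iff 0+j < 6 → j < 6 → 6 active
  i=0: xor(0xd4,0xfb) → 47
  i=1: xor(0xaa,0x9f) → 53
  i=2: xor(0xad,0x13) → 190
  i=3: xor(0x82,0xe2) → 96
  i=4: xor(0xf3,0xad) → 94
  i=5: xor(0x5f,0x2e) → 113
  i=6: tail/keep → 155
  i=7: tail/keep → 128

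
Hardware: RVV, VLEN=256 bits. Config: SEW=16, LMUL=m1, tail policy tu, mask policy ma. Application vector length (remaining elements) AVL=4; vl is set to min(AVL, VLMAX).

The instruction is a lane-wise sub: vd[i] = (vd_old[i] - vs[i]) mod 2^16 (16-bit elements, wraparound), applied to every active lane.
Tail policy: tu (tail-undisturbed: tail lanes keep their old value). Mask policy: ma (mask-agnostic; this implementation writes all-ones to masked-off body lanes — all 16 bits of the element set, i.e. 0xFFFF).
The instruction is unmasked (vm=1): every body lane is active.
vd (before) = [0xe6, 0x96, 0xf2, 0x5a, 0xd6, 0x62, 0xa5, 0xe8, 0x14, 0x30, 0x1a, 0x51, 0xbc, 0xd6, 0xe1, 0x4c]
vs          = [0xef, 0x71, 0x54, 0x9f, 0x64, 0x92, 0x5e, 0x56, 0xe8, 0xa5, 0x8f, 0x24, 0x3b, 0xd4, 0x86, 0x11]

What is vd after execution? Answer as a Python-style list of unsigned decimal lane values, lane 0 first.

lanes per group: 256·1/16 = 16
vl ← min(4, 16) = 4
  i=0: sub(0xe6,0xef) → 65527
  i=1: sub(0x96,0x71) → 37
  i=2: sub(0xf2,0x54) → 158
  i=3: sub(0x5a,0x9f) → 65467
  i=4: tail/keep → 214
  i=5: tail/keep → 98
  i=6: tail/keep → 165
  i=7: tail/keep → 232
  i=8: tail/keep → 20
  i=9: tail/keep → 48
  i=10: tail/keep → 26
  i=11: tail/keep → 81
  i=12: tail/keep → 188
  i=13: tail/keep → 214
  i=14: tail/keep → 225
  i=15: tail/keep → 76

vd = [65527, 37, 158, 65467, 214, 98, 165, 232, 20, 48, 26, 81, 188, 214, 225, 76]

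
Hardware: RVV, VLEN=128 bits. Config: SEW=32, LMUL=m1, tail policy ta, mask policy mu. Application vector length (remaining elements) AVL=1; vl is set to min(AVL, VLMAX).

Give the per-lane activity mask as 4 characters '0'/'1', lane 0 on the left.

predicate = 1000

VLMAX = (128 × 1) / 32 = 4 lanes
AVL=1 ≤ VLMAX=4, so vl = 1
bits (lane 0 leftmost): 1000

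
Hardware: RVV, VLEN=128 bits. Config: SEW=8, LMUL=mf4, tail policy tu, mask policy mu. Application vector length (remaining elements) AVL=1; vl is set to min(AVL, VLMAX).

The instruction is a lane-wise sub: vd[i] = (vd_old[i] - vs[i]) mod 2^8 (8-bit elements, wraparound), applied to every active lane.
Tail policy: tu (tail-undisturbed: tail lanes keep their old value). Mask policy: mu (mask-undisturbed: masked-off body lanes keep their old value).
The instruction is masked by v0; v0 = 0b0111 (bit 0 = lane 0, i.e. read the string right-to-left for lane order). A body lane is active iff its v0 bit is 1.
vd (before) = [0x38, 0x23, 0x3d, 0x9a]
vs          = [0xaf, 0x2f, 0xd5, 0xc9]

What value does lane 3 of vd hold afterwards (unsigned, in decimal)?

lanes per group: 128·1/4/8 = 4
vl = min(AVL, VLMAX) = min(1, 4) = 1
[0] sub(0x38,0xaf) = 0x89
[1] tail/keep = 0x23
[2] tail/keep = 0x3d
[3] tail/keep = 0x9a

vd[3] = 154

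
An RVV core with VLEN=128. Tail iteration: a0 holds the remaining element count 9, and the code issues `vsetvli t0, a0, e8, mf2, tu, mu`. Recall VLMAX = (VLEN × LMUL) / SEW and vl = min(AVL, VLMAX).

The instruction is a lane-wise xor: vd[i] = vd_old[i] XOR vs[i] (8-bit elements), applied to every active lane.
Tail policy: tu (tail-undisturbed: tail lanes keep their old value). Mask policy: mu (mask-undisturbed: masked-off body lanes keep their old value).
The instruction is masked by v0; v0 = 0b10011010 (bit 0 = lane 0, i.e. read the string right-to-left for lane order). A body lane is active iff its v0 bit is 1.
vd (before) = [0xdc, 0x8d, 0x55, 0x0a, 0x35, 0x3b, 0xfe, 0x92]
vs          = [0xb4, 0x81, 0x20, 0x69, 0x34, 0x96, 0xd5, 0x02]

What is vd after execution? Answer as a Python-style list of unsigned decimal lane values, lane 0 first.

vd = [220, 12, 85, 99, 1, 59, 254, 144]

lanes per group: 128·1/2/8 = 8
vl = min(AVL, VLMAX) = min(9, 8) = 8
[0] mask-off/keep = 0xdc
[1] xor(0x8d,0x81) = 0x0c
[2] mask-off/keep = 0x55
[3] xor(0x0a,0x69) = 0x63
[4] xor(0x35,0x34) = 0x01
[5] mask-off/keep = 0x3b
[6] mask-off/keep = 0xfe
[7] xor(0x92,0x02) = 0x90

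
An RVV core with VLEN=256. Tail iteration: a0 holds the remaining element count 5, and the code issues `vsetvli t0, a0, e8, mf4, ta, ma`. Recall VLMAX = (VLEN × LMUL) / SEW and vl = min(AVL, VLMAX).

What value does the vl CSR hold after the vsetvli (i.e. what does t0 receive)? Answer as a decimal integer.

VLMAX = (256 × 1/4) / 8 = 8 lanes
vl = min(AVL, VLMAX) = min(5, 8) = 5

vl = 5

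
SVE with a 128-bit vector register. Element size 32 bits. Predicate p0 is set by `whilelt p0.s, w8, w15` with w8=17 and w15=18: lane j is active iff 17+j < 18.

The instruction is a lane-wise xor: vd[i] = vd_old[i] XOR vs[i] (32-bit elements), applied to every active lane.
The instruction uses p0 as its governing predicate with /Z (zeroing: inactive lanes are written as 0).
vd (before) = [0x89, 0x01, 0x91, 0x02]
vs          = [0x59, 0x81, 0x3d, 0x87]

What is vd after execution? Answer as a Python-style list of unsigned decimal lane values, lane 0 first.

lane count: 128 div 32 = 4
p0[j] = (17+j < 18); true for j=0..0 → 1 lanes set
  i=0: xor(0x89,0x59) → 208
  i=1: tail/zero → 0
  i=2: tail/zero → 0
  i=3: tail/zero → 0

vd = [208, 0, 0, 0]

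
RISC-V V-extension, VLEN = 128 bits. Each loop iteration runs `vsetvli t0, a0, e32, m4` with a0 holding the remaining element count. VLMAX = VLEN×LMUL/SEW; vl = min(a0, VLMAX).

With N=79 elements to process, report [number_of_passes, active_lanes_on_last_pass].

[iterations, last_vl] = [5, 15]

VLMAX = (128 × 4) / 32 = 16 lanes
N=79: ⌈79/16⌉ = 5 iters; last vl = 79 − 4×16 = 15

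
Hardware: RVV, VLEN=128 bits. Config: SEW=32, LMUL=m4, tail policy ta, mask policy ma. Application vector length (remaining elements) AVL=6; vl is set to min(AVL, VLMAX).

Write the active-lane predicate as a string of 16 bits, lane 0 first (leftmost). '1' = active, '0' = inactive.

VLMAX = VLEN×LMUL/SEW = 128×4/32 = 16
AVL=6 ≤ VLMAX=16, so vl = 6
bits (lane 0 leftmost): 1111110000000000

predicate = 1111110000000000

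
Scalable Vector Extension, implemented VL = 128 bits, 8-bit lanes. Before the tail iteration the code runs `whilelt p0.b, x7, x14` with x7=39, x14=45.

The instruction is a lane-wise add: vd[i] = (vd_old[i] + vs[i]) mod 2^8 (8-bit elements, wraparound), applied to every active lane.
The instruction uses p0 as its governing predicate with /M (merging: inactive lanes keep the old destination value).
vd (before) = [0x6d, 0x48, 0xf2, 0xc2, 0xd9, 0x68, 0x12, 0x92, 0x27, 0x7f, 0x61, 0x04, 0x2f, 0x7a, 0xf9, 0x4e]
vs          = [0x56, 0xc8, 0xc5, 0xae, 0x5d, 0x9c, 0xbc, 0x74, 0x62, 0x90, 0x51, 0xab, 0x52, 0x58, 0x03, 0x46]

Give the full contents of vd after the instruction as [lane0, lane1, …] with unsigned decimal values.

vd = [195, 16, 183, 112, 54, 4, 18, 146, 39, 127, 97, 4, 47, 122, 249, 78]

128-bit reg / 8-bit elem → 16 lanes
p0[j] = (39+j < 45); true for j=0..5 → 6 lanes set
vd[0] add(0x6d,0x56) -> 0xc3
vd[1] add(0x48,0xc8) -> 0x10
vd[2] add(0xf2,0xc5) -> 0xb7
vd[3] add(0xc2,0xae) -> 0x70
vd[4] add(0xd9,0x5d) -> 0x36
vd[5] add(0x68,0x9c) -> 0x04
vd[6] tail/keep -> 0x12
vd[7] tail/keep -> 0x92
vd[8] tail/keep -> 0x27
vd[9] tail/keep -> 0x7f
vd[10] tail/keep -> 0x61
vd[11] tail/keep -> 0x04
vd[12] tail/keep -> 0x2f
vd[13] tail/keep -> 0x7a
vd[14] tail/keep -> 0xf9
vd[15] tail/keep -> 0x4e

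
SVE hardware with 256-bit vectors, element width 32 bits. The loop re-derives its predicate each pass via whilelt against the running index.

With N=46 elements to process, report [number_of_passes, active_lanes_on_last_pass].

[iterations, last_vl] = [6, 6]

lane count: 256 div 32 = 8
N=46: ⌈46/8⌉ = 6 iters; last vl = 46 − 5×8 = 6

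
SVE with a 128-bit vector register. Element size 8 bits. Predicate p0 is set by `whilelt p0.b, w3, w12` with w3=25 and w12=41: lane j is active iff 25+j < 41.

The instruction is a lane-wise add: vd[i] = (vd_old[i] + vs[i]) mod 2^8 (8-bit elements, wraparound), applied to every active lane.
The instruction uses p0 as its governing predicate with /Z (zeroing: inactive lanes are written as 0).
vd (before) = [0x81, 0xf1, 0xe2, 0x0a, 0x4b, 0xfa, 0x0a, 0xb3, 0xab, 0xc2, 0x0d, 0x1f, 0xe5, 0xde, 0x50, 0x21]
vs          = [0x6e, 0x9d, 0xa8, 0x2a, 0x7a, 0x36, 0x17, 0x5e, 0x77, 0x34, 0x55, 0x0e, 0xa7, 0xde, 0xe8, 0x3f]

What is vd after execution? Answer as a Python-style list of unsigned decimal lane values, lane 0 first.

vd = [239, 142, 138, 52, 197, 48, 33, 17, 34, 246, 98, 45, 140, 188, 56, 96]

128-bit reg / 8-bit elem → 16 lanes
active while 25+j < 41, i.e. j ∈ [0,16) capped at 16 ⇒ 16
lane  0: add(0x81,0x6e) ⇒ 0xef
lane  1: add(0xf1,0x9d) ⇒ 0x8e
lane  2: add(0xe2,0xa8) ⇒ 0x8a
lane  3: add(0x0a,0x2a) ⇒ 0x34
lane  4: add(0x4b,0x7a) ⇒ 0xc5
lane  5: add(0xfa,0x36) ⇒ 0x30
lane  6: add(0x0a,0x17) ⇒ 0x21
lane  7: add(0xb3,0x5e) ⇒ 0x11
lane  8: add(0xab,0x77) ⇒ 0x22
lane  9: add(0xc2,0x34) ⇒ 0xf6
lane 10: add(0x0d,0x55) ⇒ 0x62
lane 11: add(0x1f,0x0e) ⇒ 0x2d
lane 12: add(0xe5,0xa7) ⇒ 0x8c
lane 13: add(0xde,0xde) ⇒ 0xbc
lane 14: add(0x50,0xe8) ⇒ 0x38
lane 15: add(0x21,0x3f) ⇒ 0x60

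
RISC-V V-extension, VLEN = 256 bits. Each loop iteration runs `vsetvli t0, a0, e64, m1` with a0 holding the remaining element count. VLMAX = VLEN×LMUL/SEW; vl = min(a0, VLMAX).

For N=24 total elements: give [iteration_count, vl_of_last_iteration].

[iterations, last_vl] = [6, 4]

VLMAX = VLEN×LMUL/SEW = 256×1/64 = 4
N=24: ⌈24/4⌉ = 6 iters; last vl = 24 − 5×4 = 4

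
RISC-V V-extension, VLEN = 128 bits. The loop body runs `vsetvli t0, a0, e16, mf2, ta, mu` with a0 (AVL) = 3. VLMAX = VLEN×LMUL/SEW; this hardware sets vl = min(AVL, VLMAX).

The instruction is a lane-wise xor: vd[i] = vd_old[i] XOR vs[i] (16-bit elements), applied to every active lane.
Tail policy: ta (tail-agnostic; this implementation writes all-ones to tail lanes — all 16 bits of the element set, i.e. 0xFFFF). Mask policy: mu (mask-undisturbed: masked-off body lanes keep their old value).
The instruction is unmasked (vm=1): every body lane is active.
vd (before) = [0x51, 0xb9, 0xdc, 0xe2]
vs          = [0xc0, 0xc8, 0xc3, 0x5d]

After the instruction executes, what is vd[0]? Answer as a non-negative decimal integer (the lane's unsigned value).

vd[0] = 145

VLMAX = VLEN×LMUL/SEW = 128×1/2/16 = 4
AVL=3 ≤ VLMAX=4, so vl = 3
lane  0: xor(0x51,0xc0) ⇒ 0x91
lane  1: xor(0xb9,0xc8) ⇒ 0x71
lane  2: xor(0xdc,0xc3) ⇒ 0x1f
lane  3: tail/ones ⇒ 0xffff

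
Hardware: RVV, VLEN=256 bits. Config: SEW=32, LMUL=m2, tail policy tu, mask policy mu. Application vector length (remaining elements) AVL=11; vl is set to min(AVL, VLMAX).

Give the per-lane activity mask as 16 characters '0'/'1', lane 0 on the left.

VLMAX = VLEN×LMUL/SEW = 256×2/32 = 16
vl ← min(11, 16) = 11
bits (lane 0 leftmost): 1111111111100000

predicate = 1111111111100000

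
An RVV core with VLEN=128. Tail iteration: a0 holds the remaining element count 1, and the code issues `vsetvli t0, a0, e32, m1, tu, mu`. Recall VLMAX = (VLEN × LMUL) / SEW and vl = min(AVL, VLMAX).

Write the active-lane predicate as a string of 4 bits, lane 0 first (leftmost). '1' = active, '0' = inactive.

VLMAX = (128 × 1) / 32 = 4 lanes
vl = min(AVL, VLMAX) = min(1, 4) = 1
bits (lane 0 leftmost): 1000

predicate = 1000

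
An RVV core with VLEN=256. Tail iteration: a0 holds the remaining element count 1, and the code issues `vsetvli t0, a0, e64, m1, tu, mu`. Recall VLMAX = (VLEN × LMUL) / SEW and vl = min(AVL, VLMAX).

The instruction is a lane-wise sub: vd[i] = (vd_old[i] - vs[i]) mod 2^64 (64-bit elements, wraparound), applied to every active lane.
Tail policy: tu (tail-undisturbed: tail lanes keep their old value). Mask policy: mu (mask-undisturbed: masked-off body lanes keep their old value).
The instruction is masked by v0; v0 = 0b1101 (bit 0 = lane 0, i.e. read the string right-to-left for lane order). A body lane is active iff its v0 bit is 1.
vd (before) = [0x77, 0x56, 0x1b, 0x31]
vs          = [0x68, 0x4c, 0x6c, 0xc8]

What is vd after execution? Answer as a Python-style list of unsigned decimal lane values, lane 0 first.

VLMAX = (256 × 1) / 64 = 4 lanes
vl ← min(1, 4) = 1
vd[0] sub(0x77,0x68) -> 0x0f
vd[1] tail/keep -> 0x56
vd[2] tail/keep -> 0x1b
vd[3] tail/keep -> 0x31

vd = [15, 86, 27, 49]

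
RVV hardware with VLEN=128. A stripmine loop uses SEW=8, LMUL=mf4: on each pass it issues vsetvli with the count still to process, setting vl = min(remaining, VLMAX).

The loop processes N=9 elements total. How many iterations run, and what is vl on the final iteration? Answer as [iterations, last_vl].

[iterations, last_vl] = [3, 1]

VLMAX = (128 × 1/4) / 8 = 4 lanes
9 elements at 4/iter → 3 passes, remainder 1 on the last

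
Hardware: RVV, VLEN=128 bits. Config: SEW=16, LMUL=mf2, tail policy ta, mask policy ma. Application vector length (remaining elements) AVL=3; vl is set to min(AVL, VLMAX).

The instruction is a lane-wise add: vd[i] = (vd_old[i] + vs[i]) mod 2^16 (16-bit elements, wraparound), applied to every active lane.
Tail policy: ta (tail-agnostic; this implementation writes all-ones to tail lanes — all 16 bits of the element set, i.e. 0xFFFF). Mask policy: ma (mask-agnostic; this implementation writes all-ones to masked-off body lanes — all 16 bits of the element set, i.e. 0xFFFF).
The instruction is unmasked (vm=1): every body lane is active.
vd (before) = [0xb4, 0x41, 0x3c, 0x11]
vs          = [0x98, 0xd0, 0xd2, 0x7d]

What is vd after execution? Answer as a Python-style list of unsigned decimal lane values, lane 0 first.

vd = [332, 273, 270, 65535]

VLMAX = VLEN×LMUL/SEW = 128×1/2/16 = 4
vl = min(AVL, VLMAX) = min(3, 4) = 3
vd[0] add(0xb4,0x98) -> 0x14c
vd[1] add(0x41,0xd0) -> 0x111
vd[2] add(0x3c,0xd2) -> 0x10e
vd[3] tail/ones -> 0xffff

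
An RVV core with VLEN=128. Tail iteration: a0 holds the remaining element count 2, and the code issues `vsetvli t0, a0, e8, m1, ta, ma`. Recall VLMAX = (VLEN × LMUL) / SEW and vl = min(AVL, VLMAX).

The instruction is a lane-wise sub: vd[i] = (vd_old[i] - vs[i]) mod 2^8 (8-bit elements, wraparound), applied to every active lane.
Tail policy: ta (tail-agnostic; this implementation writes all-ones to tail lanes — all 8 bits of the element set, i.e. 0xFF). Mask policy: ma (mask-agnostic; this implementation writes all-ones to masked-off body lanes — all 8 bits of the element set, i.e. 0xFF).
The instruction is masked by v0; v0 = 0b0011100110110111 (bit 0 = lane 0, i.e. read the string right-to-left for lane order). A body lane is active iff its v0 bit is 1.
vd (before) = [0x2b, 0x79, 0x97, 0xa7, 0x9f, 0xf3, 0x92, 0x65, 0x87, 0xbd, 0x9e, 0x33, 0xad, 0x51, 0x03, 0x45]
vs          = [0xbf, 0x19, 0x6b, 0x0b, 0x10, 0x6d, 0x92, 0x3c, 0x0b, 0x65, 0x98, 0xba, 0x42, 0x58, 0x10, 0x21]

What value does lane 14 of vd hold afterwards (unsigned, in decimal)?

vd[14] = 255

VLMAX = (128 × 1) / 8 = 16 lanes
vl ← min(2, 16) = 2
vd[0] sub(0x2b,0xbf) -> 0x6c
vd[1] sub(0x79,0x19) -> 0x60
vd[2] tail/ones -> 0xff
vd[3] tail/ones -> 0xff
vd[4] tail/ones -> 0xff
vd[5] tail/ones -> 0xff
vd[6] tail/ones -> 0xff
vd[7] tail/ones -> 0xff
vd[8] tail/ones -> 0xff
vd[9] tail/ones -> 0xff
vd[10] tail/ones -> 0xff
vd[11] tail/ones -> 0xff
vd[12] tail/ones -> 0xff
vd[13] tail/ones -> 0xff
vd[14] tail/ones -> 0xff
vd[15] tail/ones -> 0xff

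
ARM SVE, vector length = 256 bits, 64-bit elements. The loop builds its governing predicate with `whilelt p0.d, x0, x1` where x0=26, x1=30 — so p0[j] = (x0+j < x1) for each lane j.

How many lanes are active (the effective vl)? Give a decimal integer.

register lanes = 256/64 = 4
whilelt: lane j active iff 26+j < 30 → j < 4 → 4 active

vl = 4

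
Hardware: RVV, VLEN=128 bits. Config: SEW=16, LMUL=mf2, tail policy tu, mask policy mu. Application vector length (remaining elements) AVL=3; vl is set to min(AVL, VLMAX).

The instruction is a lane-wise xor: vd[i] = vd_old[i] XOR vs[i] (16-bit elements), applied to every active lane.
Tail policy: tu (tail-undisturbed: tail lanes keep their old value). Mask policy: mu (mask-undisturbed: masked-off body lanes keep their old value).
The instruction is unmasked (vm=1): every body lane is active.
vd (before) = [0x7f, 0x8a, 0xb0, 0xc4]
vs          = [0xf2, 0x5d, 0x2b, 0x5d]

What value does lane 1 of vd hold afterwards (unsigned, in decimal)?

vd[1] = 215

VLMAX = VLEN×LMUL/SEW = 128×1/2/16 = 4
vl ← min(3, 4) = 3
[0] xor(0x7f,0xf2) = 0x8d
[1] xor(0x8a,0x5d) = 0xd7
[2] xor(0xb0,0x2b) = 0x9b
[3] tail/keep = 0xc4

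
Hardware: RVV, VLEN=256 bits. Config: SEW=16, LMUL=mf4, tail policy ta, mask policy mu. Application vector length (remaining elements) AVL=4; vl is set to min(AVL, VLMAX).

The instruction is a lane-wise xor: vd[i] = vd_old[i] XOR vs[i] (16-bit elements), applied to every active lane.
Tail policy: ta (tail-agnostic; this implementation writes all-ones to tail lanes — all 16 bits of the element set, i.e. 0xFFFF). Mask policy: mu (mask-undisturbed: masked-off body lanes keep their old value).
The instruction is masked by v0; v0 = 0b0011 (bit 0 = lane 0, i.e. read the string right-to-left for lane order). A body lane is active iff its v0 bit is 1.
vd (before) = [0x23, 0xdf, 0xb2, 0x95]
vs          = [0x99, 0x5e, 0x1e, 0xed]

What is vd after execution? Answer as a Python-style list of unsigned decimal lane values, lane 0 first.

VLMAX = VLEN×LMUL/SEW = 256×1/4/16 = 4
AVL=4 ≤ VLMAX=4, so vl = 4
vd[0] xor(0x23,0x99) -> 0xba
vd[1] xor(0xdf,0x5e) -> 0x81
vd[2] mask-off/keep -> 0xb2
vd[3] mask-off/keep -> 0x95

vd = [186, 129, 178, 149]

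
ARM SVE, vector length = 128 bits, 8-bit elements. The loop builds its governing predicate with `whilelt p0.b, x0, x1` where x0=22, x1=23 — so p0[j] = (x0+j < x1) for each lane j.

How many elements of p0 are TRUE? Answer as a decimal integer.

128-bit reg / 8-bit elem → 16 lanes
whilelt: lane j active iff 22+j < 23 → j < 1 → 1 active

vl = 1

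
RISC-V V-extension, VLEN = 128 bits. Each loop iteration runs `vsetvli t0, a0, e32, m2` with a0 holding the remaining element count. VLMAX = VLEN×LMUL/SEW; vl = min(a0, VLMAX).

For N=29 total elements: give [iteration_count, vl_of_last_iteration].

[iterations, last_vl] = [4, 5]

VLMAX = (128 × 2) / 32 = 8 lanes
N=29: ⌈29/8⌉ = 4 iters; last vl = 29 − 3×8 = 5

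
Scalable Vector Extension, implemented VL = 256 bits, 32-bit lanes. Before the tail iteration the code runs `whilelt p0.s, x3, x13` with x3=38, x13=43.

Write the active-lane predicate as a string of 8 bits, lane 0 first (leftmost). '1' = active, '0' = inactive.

256-bit reg / 32-bit elem → 8 lanes
active while 38+j < 43, i.e. j ∈ [0,5) capped at 8 ⇒ 5
bits (lane 0 leftmost): 11111000

predicate = 11111000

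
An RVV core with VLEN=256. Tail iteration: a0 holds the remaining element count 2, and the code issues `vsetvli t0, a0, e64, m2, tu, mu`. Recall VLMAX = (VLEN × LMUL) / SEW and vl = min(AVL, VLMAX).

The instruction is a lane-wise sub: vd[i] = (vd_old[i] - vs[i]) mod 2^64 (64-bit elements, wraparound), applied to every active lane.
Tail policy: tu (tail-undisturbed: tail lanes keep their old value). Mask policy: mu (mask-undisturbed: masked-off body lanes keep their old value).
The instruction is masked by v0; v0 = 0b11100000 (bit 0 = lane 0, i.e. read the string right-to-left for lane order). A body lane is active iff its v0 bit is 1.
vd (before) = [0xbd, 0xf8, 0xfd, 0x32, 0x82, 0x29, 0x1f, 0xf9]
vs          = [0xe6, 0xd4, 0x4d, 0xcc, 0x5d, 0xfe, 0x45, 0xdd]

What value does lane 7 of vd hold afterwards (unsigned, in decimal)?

VLMAX = VLEN×LMUL/SEW = 256×2/64 = 8
AVL=2 ≤ VLMAX=8, so vl = 2
vd[0] mask-off/keep -> 0xbd
vd[1] mask-off/keep -> 0xf8
vd[2] tail/keep -> 0xfd
vd[3] tail/keep -> 0x32
vd[4] tail/keep -> 0x82
vd[5] tail/keep -> 0x29
vd[6] tail/keep -> 0x1f
vd[7] tail/keep -> 0xf9

vd[7] = 249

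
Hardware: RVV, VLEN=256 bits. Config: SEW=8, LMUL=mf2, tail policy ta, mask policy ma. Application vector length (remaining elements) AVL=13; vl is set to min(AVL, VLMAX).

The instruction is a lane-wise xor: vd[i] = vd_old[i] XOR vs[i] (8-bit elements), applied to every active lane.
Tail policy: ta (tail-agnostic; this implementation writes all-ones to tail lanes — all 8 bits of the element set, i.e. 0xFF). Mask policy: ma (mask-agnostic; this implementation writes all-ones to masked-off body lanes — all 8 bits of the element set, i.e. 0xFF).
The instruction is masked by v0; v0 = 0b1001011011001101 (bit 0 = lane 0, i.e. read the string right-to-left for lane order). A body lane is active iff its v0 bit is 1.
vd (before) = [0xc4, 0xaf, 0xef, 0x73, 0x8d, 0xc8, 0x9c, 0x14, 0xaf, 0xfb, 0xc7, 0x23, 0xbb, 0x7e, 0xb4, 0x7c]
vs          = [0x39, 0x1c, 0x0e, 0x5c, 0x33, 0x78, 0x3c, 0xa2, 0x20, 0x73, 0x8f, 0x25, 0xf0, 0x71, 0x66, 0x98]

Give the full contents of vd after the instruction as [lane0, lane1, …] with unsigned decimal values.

VLMAX = VLEN×LMUL/SEW = 256×1/2/8 = 16
vl = min(AVL, VLMAX) = min(13, 16) = 13
  i=0: xor(0xc4,0x39) → 253
  i=1: mask-off/ones → 255
  i=2: xor(0xef,0x0e) → 225
  i=3: xor(0x73,0x5c) → 47
  i=4: mask-off/ones → 255
  i=5: mask-off/ones → 255
  i=6: xor(0x9c,0x3c) → 160
  i=7: xor(0x14,0xa2) → 182
  i=8: mask-off/ones → 255
  i=9: xor(0xfb,0x73) → 136
  i=10: xor(0xc7,0x8f) → 72
  i=11: mask-off/ones → 255
  i=12: xor(0xbb,0xf0) → 75
  i=13: tail/ones → 255
  i=14: tail/ones → 255
  i=15: tail/ones → 255

vd = [253, 255, 225, 47, 255, 255, 160, 182, 255, 136, 72, 255, 75, 255, 255, 255]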